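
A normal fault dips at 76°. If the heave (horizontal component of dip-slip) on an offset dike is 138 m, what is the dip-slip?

570 m

dip-slip = heave / cos(dip) = 138 / cos(76°) = 570 m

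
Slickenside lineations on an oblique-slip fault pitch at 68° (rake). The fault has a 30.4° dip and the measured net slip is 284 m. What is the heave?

227 m

dip-slip = net slip × sin(rake) = 284 m × sin(68°) = 263.3 m
heave = dip-slip × cos(dip) = 263.3 × cos(30.4°) = 227 m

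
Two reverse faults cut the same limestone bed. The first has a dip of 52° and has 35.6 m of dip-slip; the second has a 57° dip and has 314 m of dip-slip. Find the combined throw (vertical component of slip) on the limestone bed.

throw_A = 35.6 × sin(52°) = 28.05 m
throw_B = 314 × sin(57°) = 263.3 m
total = 28.05 + 263.3 = 291 m

291 m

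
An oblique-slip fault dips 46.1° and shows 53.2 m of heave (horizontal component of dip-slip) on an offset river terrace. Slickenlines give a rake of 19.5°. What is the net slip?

230 m

dip-slip = heave / cos(dip) = 53.2 / cos(46.1°) = 76.72 m
net slip = dip-slip / sin(rake) = 76.72 / sin(19.5°) = 230 m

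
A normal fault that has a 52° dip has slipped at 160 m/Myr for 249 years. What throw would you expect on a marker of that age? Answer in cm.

dip-slip = rate × time = 160 m/Myr × 249 years = 0.03984 m
throw = dip-slip × sin(dip) = 0.03984 × sin(52°) = 0.0314 m = 3.14 cm

3.14 cm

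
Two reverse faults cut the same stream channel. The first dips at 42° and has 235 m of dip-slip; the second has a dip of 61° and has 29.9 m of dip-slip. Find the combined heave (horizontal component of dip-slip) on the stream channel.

189 m

heave_A = 235 × cos(42°) = 174.6 m
heave_B = 29.9 × cos(61°) = 14.50 m
total = 174.6 + 14.50 = 189 m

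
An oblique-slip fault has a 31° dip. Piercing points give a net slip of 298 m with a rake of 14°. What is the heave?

dip-slip = net slip × sin(rake) = 298 m × sin(14°) = 72.09 m
heave = dip-slip × cos(dip) = 72.09 × cos(31°) = 61.8 m

61.8 m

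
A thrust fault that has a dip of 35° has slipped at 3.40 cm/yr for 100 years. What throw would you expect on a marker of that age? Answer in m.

dip-slip = rate × time = 3.40 cm/yr × 100 years = 3.400 m
throw = dip-slip × sin(dip) = 3.400 × sin(35°) = 1.95 m

1.95 m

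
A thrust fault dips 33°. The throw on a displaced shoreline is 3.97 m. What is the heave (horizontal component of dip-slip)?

heave = throw / tan(dip) = 3.97 / tan(33°) = 6.11 m

6.11 m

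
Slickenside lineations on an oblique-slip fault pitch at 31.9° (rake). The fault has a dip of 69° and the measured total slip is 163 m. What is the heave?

dip-slip = net slip × sin(rake) = 163 m × sin(31.9°) = 86.14 m
heave = dip-slip × cos(dip) = 86.14 × cos(69°) = 30.9 m

30.9 m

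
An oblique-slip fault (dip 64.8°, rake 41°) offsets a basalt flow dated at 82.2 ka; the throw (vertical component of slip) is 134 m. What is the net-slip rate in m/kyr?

2.75 m/kyr

dip-slip = throw / sin(dip) = 134 / sin(64.8°) = 148.1 m
net slip = dip-slip / sin(rake) = 148.1 / sin(41°) = 225.7 m
rate = 225.7 m / 82.2 ka = 0.00275 m/yr = 2.75 m/kyr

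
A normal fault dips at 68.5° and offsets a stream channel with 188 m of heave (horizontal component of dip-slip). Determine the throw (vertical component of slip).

477 m

throw = heave × tan(dip) = 188 × tan(68.5°) = 477 m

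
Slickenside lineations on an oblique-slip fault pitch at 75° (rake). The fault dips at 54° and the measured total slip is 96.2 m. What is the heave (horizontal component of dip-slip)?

dip-slip = net slip × sin(rake) = 96.2 m × sin(75°) = 92.92 m
heave = dip-slip × cos(dip) = 92.92 × cos(54°) = 54.6 m

54.6 m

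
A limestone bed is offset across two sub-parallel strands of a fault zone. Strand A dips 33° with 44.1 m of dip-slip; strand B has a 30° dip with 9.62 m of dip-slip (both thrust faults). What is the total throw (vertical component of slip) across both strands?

28.8 m

throw_A = 44.1 × sin(33°) = 24.02 m
throw_B = 9.62 × sin(30°) = 4.810 m
total = 24.02 + 4.810 = 28.8 m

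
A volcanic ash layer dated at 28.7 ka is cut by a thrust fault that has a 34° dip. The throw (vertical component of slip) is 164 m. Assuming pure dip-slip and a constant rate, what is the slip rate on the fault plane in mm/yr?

dip-slip = throw / sin(dip) = 164 m / sin(34°) = 293.3 m
rate = 293.3 m / 28.7 ka = 0.0102 m/yr = 10.2 mm/yr

10.2 mm/yr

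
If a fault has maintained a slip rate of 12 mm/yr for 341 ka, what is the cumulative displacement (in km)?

4.09 km

slip = rate × time = 12 mm/yr × 341 ka = 4090 m = 4.09 km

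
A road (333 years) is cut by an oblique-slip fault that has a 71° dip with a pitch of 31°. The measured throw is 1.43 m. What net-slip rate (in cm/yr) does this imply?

dip-slip = throw / sin(dip) = 1.43 / sin(71°) = 1.512 m
net slip = dip-slip / sin(rake) = 1.512 / sin(31°) = 2.936 m
rate = 2.936 m / 333 years = 0.00882 m/yr = 0.882 cm/yr

0.882 cm/yr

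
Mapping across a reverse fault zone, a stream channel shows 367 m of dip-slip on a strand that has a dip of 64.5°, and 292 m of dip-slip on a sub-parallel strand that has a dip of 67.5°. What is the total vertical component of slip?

601 m

throw_A = 367 × sin(64.5°) = 331.2 m
throw_B = 292 × sin(67.5°) = 269.8 m
total = 331.2 + 269.8 = 601 m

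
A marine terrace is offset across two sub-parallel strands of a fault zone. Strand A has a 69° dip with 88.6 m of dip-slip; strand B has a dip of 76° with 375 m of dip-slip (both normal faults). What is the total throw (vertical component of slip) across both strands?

447 m

throw_A = 88.6 × sin(69°) = 82.72 m
throw_B = 375 × sin(76°) = 363.9 m
total = 82.72 + 363.9 = 447 m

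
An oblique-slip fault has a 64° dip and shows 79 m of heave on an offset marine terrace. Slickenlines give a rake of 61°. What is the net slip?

206 m

dip-slip = heave / cos(dip) = 79 / cos(64°) = 180.2 m
net slip = dip-slip / sin(rake) = 180.2 / sin(61°) = 206 m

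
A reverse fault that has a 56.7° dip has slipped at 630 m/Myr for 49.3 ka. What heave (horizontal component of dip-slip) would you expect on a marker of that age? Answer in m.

dip-slip = rate × time = 630 m/Myr × 49.3 ka = 31.06 m
heave = dip-slip × cos(dip) = 31.06 × cos(56.7°) = 17.1 m

17.1 m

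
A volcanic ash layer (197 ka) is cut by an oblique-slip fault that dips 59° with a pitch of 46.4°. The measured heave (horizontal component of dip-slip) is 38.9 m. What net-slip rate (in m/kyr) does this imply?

0.529 m/kyr

dip-slip = heave / cos(dip) = 38.9 / cos(59°) = 75.53 m
net slip = dip-slip / sin(rake) = 75.53 / sin(46.4°) = 104.3 m
rate = 104.3 m / 197 ka = 0.000529 m/yr = 0.529 m/kyr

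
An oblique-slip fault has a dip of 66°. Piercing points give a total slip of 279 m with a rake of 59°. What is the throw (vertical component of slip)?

218 m

dip-slip = net slip × sin(rake) = 279 m × sin(59°) = 239.1 m
throw = dip-slip × sin(dip) = 239.1 × sin(66°) = 218 m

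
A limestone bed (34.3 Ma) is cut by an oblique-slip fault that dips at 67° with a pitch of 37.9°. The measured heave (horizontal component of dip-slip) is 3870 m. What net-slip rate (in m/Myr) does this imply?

dip-slip = heave / cos(dip) = 3870 / cos(67°) = 9905 m
net slip = dip-slip / sin(rake) = 9905 / sin(37.9°) = 16120 m
rate = 16120 m / 34.3 Ma = 0.000470 m/yr = 470 m/Myr

470 m/Myr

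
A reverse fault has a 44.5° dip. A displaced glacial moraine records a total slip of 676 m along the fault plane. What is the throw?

throw = dip-slip × sin(dip) = 676 m × sin(44.5°) = 474 m

474 m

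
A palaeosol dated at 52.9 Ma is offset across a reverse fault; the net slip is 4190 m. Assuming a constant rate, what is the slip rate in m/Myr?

79.2 m/Myr

rate = 4190 m / 52.9 Ma = 0.0000792 m/yr = 79.2 m/Myr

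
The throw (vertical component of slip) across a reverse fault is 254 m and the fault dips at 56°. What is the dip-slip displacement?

306 m

dip-slip = throw / sin(dip) = 254 / sin(56°) = 306 m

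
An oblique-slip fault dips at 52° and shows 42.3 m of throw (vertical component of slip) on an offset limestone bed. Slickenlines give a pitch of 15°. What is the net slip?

207 m

dip-slip = throw / sin(dip) = 42.3 / sin(52°) = 53.68 m
net slip = dip-slip / sin(rake) = 53.68 / sin(15°) = 207 m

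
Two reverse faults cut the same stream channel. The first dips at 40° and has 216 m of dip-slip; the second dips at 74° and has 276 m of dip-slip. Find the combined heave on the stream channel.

242 m

heave_A = 216 × cos(40°) = 165.5 m
heave_B = 276 × cos(74°) = 76.08 m
total = 165.5 + 76.08 = 242 m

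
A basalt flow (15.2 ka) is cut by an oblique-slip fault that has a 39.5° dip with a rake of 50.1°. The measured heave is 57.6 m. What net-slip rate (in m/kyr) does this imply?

dip-slip = heave / cos(dip) = 57.6 / cos(39.5°) = 74.65 m
net slip = dip-slip / sin(rake) = 74.65 / sin(50.1°) = 97.30 m
rate = 97.30 m / 15.2 ka = 0.00640 m/yr = 6.40 m/kyr

6.40 m/kyr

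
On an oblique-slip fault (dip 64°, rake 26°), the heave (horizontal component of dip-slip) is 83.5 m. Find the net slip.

dip-slip = heave / cos(dip) = 83.5 / cos(64°) = 190.5 m
net slip = dip-slip / sin(rake) = 190.5 / sin(26°) = 435 m

435 m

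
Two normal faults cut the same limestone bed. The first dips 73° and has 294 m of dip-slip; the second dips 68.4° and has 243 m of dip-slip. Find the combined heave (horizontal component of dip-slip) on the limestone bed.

heave_A = 294 × cos(73°) = 85.96 m
heave_B = 243 × cos(68.4°) = 89.45 m
total = 85.96 + 89.45 = 175 m

175 m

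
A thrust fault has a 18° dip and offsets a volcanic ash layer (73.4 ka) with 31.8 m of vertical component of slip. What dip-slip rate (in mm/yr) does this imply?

1.40 mm/yr

dip-slip = throw / sin(dip) = 31.8 m / sin(18°) = 102.9 m
rate = 102.9 m / 73.4 ka = 0.00140 m/yr = 1.40 mm/yr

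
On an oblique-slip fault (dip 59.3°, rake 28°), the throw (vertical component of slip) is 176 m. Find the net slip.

dip-slip = throw / sin(dip) = 176 / sin(59.3°) = 204.7 m
net slip = dip-slip / sin(rake) = 204.7 / sin(28°) = 436 m

436 m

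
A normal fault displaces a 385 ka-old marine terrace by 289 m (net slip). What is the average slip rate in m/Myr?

rate = 289 m / 385 ka = 0.000751 m/yr = 751 m/Myr

751 m/Myr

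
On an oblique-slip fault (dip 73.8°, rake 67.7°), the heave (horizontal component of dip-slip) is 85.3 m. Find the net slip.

dip-slip = heave / cos(dip) = 85.3 / cos(73.8°) = 305.7 m
net slip = dip-slip / sin(rake) = 305.7 / sin(67.7°) = 330 m

330 m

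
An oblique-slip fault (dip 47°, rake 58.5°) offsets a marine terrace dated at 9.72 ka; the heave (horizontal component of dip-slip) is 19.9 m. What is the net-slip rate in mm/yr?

dip-slip = heave / cos(dip) = 19.9 / cos(47°) = 29.18 m
net slip = dip-slip / sin(rake) = 29.18 / sin(58.5°) = 34.22 m
rate = 34.22 m / 9.72 ka = 0.00352 m/yr = 3.52 mm/yr

3.52 mm/yr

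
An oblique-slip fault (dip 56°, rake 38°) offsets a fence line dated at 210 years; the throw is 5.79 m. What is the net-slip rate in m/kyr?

dip-slip = throw / sin(dip) = 5.79 / sin(56°) = 6.984 m
net slip = dip-slip / sin(rake) = 6.984 / sin(38°) = 11.34 m
rate = 11.34 m / 210 years = 0.0540 m/yr = 54 m/kyr

54 m/kyr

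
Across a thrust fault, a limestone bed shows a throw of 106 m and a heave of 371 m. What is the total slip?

386 m

net slip = √(throw² + heave²) = √(106² + 371²) = 386 m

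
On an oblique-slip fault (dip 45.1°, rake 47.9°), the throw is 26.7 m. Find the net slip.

dip-slip = throw / sin(dip) = 26.7 / sin(45.1°) = 37.69 m
net slip = dip-slip / sin(rake) = 37.69 / sin(47.9°) = 50.8 m

50.8 m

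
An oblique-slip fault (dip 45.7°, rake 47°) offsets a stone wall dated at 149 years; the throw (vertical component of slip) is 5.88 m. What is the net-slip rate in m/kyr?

dip-slip = throw / sin(dip) = 5.88 / sin(45.7°) = 8.216 m
net slip = dip-slip / sin(rake) = 8.216 / sin(47°) = 11.23 m
rate = 11.23 m / 149 years = 0.0754 m/yr = 75.4 m/kyr

75.4 m/kyr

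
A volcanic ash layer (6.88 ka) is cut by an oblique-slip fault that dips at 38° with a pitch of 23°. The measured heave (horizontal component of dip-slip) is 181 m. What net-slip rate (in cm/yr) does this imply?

8.54 cm/yr

dip-slip = heave / cos(dip) = 181 / cos(38°) = 229.7 m
net slip = dip-slip / sin(rake) = 229.7 / sin(23°) = 587.9 m
rate = 587.9 m / 6.88 ka = 0.0854 m/yr = 8.54 cm/yr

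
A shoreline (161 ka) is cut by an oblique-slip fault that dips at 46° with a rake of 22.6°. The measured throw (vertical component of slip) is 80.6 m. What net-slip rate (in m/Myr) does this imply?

1810 m/Myr

dip-slip = throw / sin(dip) = 80.6 / sin(46°) = 112 m
net slip = dip-slip / sin(rake) = 112 / sin(22.6°) = 291.6 m
rate = 291.6 m / 161 ka = 0.00181 m/yr = 1810 m/Myr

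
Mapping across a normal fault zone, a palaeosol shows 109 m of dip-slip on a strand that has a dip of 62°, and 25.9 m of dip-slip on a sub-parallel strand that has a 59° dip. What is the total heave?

64.5 m

heave_A = 109 × cos(62°) = 51.17 m
heave_B = 25.9 × cos(59°) = 13.34 m
total = 51.17 + 13.34 = 64.5 m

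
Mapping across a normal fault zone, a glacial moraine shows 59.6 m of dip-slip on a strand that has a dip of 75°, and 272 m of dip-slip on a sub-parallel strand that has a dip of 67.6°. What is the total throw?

throw_A = 59.6 × sin(75°) = 57.57 m
throw_B = 272 × sin(67.6°) = 251.5 m
total = 57.57 + 251.5 = 309 m

309 m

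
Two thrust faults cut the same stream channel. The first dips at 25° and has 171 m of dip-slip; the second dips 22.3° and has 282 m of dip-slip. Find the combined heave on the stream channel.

heave_A = 171 × cos(25°) = 155 m
heave_B = 282 × cos(22.3°) = 260.9 m
total = 155 + 260.9 = 416 m

416 m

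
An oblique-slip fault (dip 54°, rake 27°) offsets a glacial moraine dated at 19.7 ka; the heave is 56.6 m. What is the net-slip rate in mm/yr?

dip-slip = heave / cos(dip) = 56.6 / cos(54°) = 96.29 m
net slip = dip-slip / sin(rake) = 96.29 / sin(27°) = 212.1 m
rate = 212.1 m / 19.7 ka = 0.0108 m/yr = 10.8 mm/yr

10.8 mm/yr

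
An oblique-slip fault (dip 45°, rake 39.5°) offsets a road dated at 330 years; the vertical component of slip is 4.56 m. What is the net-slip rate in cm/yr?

3.07 cm/yr

dip-slip = throw / sin(dip) = 4.56 / sin(45°) = 6.449 m
net slip = dip-slip / sin(rake) = 6.449 / sin(39.5°) = 10.14 m
rate = 10.14 m / 330 years = 0.0307 m/yr = 3.07 cm/yr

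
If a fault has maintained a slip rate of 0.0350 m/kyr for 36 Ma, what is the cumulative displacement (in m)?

1260 m

slip = rate × time = 0.0350 m/kyr × 36 Ma = 1260 m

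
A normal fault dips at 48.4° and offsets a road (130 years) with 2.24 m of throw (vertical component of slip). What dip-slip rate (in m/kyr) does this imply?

dip-slip = throw / sin(dip) = 2.24 m / sin(48.4°) = 2.995 m
rate = 2.995 m / 130 years = 0.0230 m/yr = 23 m/kyr

23 m/kyr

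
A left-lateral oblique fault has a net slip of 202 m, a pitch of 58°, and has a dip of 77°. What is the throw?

dip-slip = net slip × sin(rake) = 202 m × sin(58°) = 171.3 m
throw = dip-slip × sin(dip) = 171.3 × sin(77°) = 167 m

167 m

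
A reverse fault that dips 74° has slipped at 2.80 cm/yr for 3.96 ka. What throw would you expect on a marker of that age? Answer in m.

dip-slip = rate × time = 2.80 cm/yr × 3.96 ka = 110.9 m
throw = dip-slip × sin(dip) = 110.9 × sin(74°) = 107 m

107 m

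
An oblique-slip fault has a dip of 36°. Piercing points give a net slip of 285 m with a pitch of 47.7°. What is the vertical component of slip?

124 m

dip-slip = net slip × sin(rake) = 285 m × sin(47.7°) = 210.8 m
throw = dip-slip × sin(dip) = 210.8 × sin(36°) = 124 m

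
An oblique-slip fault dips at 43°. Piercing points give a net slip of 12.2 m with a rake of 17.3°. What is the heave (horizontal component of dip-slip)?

2.65 m

dip-slip = net slip × sin(rake) = 12.2 m × sin(17.3°) = 3.628 m
heave = dip-slip × cos(dip) = 3.628 × cos(43°) = 2.65 m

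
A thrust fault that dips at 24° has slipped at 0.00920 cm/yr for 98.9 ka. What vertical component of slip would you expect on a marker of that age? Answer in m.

dip-slip = rate × time = 0.00920 cm/yr × 98.9 ka = 9.099 m
throw = dip-slip × sin(dip) = 9.099 × sin(24°) = 3.70 m

3.70 m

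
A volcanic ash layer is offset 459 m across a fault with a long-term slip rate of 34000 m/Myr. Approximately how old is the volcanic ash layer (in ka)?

13.5 ka

age = offset / rate = 459 m / (34000 m/Myr) = 13500 yr = 13.5 ka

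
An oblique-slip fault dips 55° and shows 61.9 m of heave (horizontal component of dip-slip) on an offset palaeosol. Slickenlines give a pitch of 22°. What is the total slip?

288 m

dip-slip = heave / cos(dip) = 61.9 / cos(55°) = 107.9 m
net slip = dip-slip / sin(rake) = 107.9 / sin(22°) = 288 m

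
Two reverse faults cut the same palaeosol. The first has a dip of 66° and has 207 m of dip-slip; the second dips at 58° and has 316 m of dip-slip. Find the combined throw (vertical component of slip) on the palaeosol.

457 m

throw_A = 207 × sin(66°) = 189.1 m
throw_B = 316 × sin(58°) = 268 m
total = 189.1 + 268 = 457 m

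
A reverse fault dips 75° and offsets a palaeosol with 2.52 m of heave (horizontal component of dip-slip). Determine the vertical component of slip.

throw = heave × tan(dip) = 2.52 × tan(75°) = 9.40 m

9.40 m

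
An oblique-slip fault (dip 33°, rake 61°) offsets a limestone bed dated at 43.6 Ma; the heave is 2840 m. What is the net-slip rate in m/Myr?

dip-slip = heave / cos(dip) = 2840 / cos(33°) = 3386 m
net slip = dip-slip / sin(rake) = 3386 / sin(61°) = 3872 m
rate = 3872 m / 43.6 Ma = 0.0000888 m/yr = 88.8 m/Myr

88.8 m/Myr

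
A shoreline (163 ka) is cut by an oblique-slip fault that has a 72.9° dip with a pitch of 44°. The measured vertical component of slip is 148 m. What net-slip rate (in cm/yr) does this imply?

0.137 cm/yr

dip-slip = throw / sin(dip) = 148 / sin(72.9°) = 154.8 m
net slip = dip-slip / sin(rake) = 154.8 / sin(44°) = 222.9 m
rate = 222.9 m / 163 ka = 0.00137 m/yr = 0.137 cm/yr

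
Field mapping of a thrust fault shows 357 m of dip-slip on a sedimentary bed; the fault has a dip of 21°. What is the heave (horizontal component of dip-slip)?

333 m

heave = dip-slip × cos(dip) = 357 m × cos(21°) = 333 m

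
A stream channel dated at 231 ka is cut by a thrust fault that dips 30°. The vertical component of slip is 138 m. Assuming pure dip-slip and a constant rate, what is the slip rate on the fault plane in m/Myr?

dip-slip = throw / sin(dip) = 138 m / sin(30°) = 276 m
rate = 276 m / 231 ka = 0.00119 m/yr = 1190 m/Myr

1190 m/Myr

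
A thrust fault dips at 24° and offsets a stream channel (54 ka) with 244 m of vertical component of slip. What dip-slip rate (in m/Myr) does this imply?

dip-slip = throw / sin(dip) = 244 m / sin(24°) = 599.9 m
rate = 599.9 m / 54 ka = 0.0111 m/yr = 11100 m/Myr

11100 m/Myr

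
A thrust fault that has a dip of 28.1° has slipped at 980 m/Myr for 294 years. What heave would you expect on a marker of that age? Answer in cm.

25.4 cm

dip-slip = rate × time = 980 m/Myr × 294 years = 0.2881 m
heave = dip-slip × cos(dip) = 0.2881 × cos(28.1°) = 0.254 m = 25.4 cm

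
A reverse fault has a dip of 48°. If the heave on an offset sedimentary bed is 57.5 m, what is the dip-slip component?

dip-slip = heave / cos(dip) = 57.5 / cos(48°) = 85.9 m

85.9 m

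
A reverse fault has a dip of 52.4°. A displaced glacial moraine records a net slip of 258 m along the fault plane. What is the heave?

heave = dip-slip × cos(dip) = 258 m × cos(52.4°) = 157 m

157 m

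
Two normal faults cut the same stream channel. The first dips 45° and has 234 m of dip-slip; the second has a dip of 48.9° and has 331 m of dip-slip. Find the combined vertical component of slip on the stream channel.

throw_A = 234 × sin(45°) = 165.5 m
throw_B = 331 × sin(48.9°) = 249.4 m
total = 165.5 + 249.4 = 415 m

415 m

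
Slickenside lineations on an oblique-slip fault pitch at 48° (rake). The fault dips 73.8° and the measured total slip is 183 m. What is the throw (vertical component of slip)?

dip-slip = net slip × sin(rake) = 183 m × sin(48°) = 136 m
throw = dip-slip × sin(dip) = 136 × sin(73.8°) = 131 m

131 m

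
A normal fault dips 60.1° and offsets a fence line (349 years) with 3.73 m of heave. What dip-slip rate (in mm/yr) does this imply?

dip-slip = heave / cos(dip) = 3.73 m / cos(60.1°) = 7.483 m
rate = 7.483 m / 349 years = 0.0214 m/yr = 21.4 mm/yr

21.4 mm/yr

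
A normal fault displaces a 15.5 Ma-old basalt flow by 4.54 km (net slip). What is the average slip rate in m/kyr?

rate = 4.54 km / 15.5 Ma = 0.000293 m/yr = 0.293 m/kyr

0.293 m/kyr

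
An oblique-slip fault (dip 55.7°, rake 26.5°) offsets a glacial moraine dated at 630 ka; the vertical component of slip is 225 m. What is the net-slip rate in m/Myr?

969 m/Myr

dip-slip = throw / sin(dip) = 225 / sin(55.7°) = 272.4 m
net slip = dip-slip / sin(rake) = 272.4 / sin(26.5°) = 610.4 m
rate = 610.4 m / 630 ka = 0.000969 m/yr = 969 m/Myr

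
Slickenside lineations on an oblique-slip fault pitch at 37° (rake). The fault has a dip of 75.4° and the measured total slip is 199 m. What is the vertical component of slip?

116 m

dip-slip = net slip × sin(rake) = 199 m × sin(37°) = 119.8 m
throw = dip-slip × sin(dip) = 119.8 × sin(75.4°) = 116 m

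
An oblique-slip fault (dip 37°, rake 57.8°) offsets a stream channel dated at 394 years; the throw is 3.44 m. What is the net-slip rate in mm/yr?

dip-slip = throw / sin(dip) = 3.44 / sin(37°) = 5.716 m
net slip = dip-slip / sin(rake) = 5.716 / sin(57.8°) = 6.755 m
rate = 6.755 m / 394 years = 0.0171 m/yr = 17.1 mm/yr

17.1 mm/yr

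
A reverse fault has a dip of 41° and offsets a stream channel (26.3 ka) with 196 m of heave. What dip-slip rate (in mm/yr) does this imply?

9.87 mm/yr

dip-slip = heave / cos(dip) = 196 m / cos(41°) = 259.7 m
rate = 259.7 m / 26.3 ka = 0.00987 m/yr = 9.87 mm/yr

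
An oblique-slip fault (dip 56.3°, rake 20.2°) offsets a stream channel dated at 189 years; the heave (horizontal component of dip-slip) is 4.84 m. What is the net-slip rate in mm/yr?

134 mm/yr

dip-slip = heave / cos(dip) = 4.84 / cos(56.3°) = 8.723 m
net slip = dip-slip / sin(rake) = 8.723 / sin(20.2°) = 25.26 m
rate = 25.26 m / 189 years = 0.134 m/yr = 134 mm/yr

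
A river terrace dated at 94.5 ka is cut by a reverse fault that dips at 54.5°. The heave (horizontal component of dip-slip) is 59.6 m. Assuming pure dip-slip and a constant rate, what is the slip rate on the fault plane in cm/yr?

0.109 cm/yr

dip-slip = heave / cos(dip) = 59.6 m / cos(54.5°) = 102.6 m
rate = 102.6 m / 94.5 ka = 0.00109 m/yr = 0.109 cm/yr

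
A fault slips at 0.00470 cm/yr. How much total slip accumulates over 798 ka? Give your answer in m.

37.5 m

slip = rate × time = 0.00470 cm/yr × 798 ka = 37.5 m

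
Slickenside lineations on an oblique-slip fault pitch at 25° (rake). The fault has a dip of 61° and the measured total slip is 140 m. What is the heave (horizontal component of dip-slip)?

dip-slip = net slip × sin(rake) = 140 m × sin(25°) = 59.17 m
heave = dip-slip × cos(dip) = 59.17 × cos(61°) = 28.7 m

28.7 m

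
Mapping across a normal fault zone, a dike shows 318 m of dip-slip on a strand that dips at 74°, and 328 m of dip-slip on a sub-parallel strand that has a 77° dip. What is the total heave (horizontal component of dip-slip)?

heave_A = 318 × cos(74°) = 87.65 m
heave_B = 328 × cos(77°) = 73.78 m
total = 87.65 + 73.78 = 161 m

161 m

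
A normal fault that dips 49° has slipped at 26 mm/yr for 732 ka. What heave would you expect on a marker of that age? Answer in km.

dip-slip = rate × time = 26 mm/yr × 732 ka = 19030 m
heave = dip-slip × cos(dip) = 19030 × cos(49°) = 12500 m = 12.5 km

12.5 km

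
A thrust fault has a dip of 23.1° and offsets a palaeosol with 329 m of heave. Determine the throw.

throw = heave × tan(dip) = 329 × tan(23.1°) = 140 m

140 m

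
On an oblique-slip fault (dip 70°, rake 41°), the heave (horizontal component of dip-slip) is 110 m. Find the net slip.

dip-slip = heave / cos(dip) = 110 / cos(70°) = 321.6 m
net slip = dip-slip / sin(rake) = 321.6 / sin(41°) = 490 m

490 m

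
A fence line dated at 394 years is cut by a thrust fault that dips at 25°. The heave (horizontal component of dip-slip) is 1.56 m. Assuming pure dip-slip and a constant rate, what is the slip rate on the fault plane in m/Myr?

dip-slip = heave / cos(dip) = 1.56 m / cos(25°) = 1.721 m
rate = 1.721 m / 394 years = 0.00437 m/yr = 4370 m/Myr

4370 m/Myr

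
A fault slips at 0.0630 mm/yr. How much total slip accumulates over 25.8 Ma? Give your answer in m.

1630 m

slip = rate × time = 0.0630 mm/yr × 25.8 Ma = 1630 m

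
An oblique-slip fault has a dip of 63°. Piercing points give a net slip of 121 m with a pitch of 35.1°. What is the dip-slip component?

69.6 m

dip-slip = net slip × sin(rake) = 121 m × sin(35.1°) = 69.6 m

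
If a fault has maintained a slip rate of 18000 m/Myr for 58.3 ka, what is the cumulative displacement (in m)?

slip = rate × time = 18000 m/Myr × 58.3 ka = 1050 m

1050 m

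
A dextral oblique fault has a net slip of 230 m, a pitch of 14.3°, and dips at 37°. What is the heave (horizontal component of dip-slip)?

45.4 m

dip-slip = net slip × sin(rake) = 230 m × sin(14.3°) = 56.81 m
heave = dip-slip × cos(dip) = 56.81 × cos(37°) = 45.4 m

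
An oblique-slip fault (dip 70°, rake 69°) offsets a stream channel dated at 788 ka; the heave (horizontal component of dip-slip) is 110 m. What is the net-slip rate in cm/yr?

0.0437 cm/yr

dip-slip = heave / cos(dip) = 110 / cos(70°) = 321.6 m
net slip = dip-slip / sin(rake) = 321.6 / sin(69°) = 344.5 m
rate = 344.5 m / 788 ka = 0.000437 m/yr = 0.0437 cm/yr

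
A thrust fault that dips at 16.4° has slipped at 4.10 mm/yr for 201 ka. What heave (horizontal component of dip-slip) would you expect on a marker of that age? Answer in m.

791 m

dip-slip = rate × time = 4.10 mm/yr × 201 ka = 824.1 m
heave = dip-slip × cos(dip) = 824.1 × cos(16.4°) = 791 m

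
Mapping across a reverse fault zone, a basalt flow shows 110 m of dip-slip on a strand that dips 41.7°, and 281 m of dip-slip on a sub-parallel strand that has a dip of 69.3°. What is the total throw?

336 m

throw_A = 110 × sin(41.7°) = 73.18 m
throw_B = 281 × sin(69.3°) = 262.9 m
total = 73.18 + 262.9 = 336 m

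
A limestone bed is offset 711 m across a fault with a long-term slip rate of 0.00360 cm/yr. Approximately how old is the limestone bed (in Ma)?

age = offset / rate = 711 m / (0.00360 cm/yr) = 1.98e+07 yr = 19.8 Ma

19.8 Ma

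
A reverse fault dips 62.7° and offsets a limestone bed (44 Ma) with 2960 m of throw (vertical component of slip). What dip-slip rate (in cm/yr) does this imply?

dip-slip = throw / sin(dip) = 2960 m / sin(62.7°) = 3331 m
rate = 3331 m / 44 Ma = 0.0000757 m/yr = 0.00757 cm/yr

0.00757 cm/yr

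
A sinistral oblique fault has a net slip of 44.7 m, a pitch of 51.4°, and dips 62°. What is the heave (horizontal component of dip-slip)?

dip-slip = net slip × sin(rake) = 44.7 m × sin(51.4°) = 34.93 m
heave = dip-slip × cos(dip) = 34.93 × cos(62°) = 16.4 m

16.4 m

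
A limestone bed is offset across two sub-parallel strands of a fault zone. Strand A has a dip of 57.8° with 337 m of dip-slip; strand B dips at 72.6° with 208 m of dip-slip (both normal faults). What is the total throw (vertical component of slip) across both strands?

throw_A = 337 × sin(57.8°) = 285.2 m
throw_B = 208 × sin(72.6°) = 198.5 m
total = 285.2 + 198.5 = 484 m

484 m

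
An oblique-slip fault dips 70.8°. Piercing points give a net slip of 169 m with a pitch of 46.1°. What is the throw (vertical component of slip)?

115 m

dip-slip = net slip × sin(rake) = 169 m × sin(46.1°) = 121.8 m
throw = dip-slip × sin(dip) = 121.8 × sin(70.8°) = 115 m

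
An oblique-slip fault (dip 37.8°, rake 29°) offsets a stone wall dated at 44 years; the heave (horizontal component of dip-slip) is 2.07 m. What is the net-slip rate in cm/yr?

12.3 cm/yr

dip-slip = heave / cos(dip) = 2.07 / cos(37.8°) = 2.620 m
net slip = dip-slip / sin(rake) = 2.620 / sin(29°) = 5.404 m
rate = 5.404 m / 44 years = 0.123 m/yr = 12.3 cm/yr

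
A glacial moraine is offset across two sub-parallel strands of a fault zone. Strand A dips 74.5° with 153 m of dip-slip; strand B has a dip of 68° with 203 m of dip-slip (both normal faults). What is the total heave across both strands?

117 m

heave_A = 153 × cos(74.5°) = 40.89 m
heave_B = 203 × cos(68°) = 76.05 m
total = 40.89 + 76.05 = 117 m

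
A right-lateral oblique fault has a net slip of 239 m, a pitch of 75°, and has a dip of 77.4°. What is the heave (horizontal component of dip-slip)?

50.4 m

dip-slip = net slip × sin(rake) = 239 m × sin(75°) = 230.9 m
heave = dip-slip × cos(dip) = 230.9 × cos(77.4°) = 50.4 m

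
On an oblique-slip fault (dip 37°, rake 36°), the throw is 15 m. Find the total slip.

42.4 m

dip-slip = throw / sin(dip) = 15 / sin(37°) = 24.92 m
net slip = dip-slip / sin(rake) = 24.92 / sin(36°) = 42.4 m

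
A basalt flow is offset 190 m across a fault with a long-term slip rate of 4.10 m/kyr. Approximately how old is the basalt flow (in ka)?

age = offset / rate = 190 m / (4.10 m/kyr) = 46300 yr = 46.3 ka

46.3 ka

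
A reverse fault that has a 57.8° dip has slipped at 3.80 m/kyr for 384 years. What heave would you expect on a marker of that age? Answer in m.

dip-slip = rate × time = 3.80 m/kyr × 384 years = 1.459 m
heave = dip-slip × cos(dip) = 1.459 × cos(57.8°) = 0.778 m

0.778 m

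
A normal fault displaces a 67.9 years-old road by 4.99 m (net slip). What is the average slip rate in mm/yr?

73.5 mm/yr

rate = 4.99 m / 67.9 years = 0.0735 m/yr = 73.5 mm/yr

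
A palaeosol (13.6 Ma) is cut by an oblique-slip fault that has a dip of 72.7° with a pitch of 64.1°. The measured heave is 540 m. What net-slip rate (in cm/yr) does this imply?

0.0148 cm/yr

dip-slip = heave / cos(dip) = 540 / cos(72.7°) = 1816 m
net slip = dip-slip / sin(rake) = 1816 / sin(64.1°) = 2019 m
rate = 2019 m / 13.6 Ma = 0.000148 m/yr = 0.0148 cm/yr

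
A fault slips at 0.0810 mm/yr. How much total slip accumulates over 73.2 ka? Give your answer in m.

5.93 m

slip = rate × time = 0.0810 mm/yr × 73.2 ka = 5.93 m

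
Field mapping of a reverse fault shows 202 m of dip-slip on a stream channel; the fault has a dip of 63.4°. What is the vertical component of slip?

throw = dip-slip × sin(dip) = 202 m × sin(63.4°) = 181 m

181 m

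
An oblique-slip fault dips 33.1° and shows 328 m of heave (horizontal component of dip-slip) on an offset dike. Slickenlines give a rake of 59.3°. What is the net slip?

455 m

dip-slip = heave / cos(dip) = 328 / cos(33.1°) = 391.5 m
net slip = dip-slip / sin(rake) = 391.5 / sin(59.3°) = 455 m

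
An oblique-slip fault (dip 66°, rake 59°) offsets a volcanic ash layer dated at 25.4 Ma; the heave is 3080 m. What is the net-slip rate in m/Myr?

348 m/Myr

dip-slip = heave / cos(dip) = 3080 / cos(66°) = 7572 m
net slip = dip-slip / sin(rake) = 7572 / sin(59°) = 8834 m
rate = 8834 m / 25.4 Ma = 0.000348 m/yr = 348 m/Myr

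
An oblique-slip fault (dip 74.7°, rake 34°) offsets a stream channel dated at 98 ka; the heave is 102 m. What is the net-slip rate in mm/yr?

dip-slip = heave / cos(dip) = 102 / cos(74.7°) = 386.5 m
net slip = dip-slip / sin(rake) = 386.5 / sin(34°) = 691.3 m
rate = 691.3 m / 98 ka = 0.00705 m/yr = 7.05 mm/yr

7.05 mm/yr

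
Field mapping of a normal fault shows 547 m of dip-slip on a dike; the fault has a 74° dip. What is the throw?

throw = dip-slip × sin(dip) = 547 m × sin(74°) = 526 m

526 m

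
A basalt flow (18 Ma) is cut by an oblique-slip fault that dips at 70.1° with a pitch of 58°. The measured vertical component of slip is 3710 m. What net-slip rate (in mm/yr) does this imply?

dip-slip = throw / sin(dip) = 3710 / sin(70.1°) = 3946 m
net slip = dip-slip / sin(rake) = 3946 / sin(58°) = 4653 m
rate = 4653 m / 18 Ma = 0.000258 m/yr = 0.258 mm/yr

0.258 mm/yr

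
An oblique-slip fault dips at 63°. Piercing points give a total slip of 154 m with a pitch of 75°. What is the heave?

67.5 m

dip-slip = net slip × sin(rake) = 154 m × sin(75°) = 148.8 m
heave = dip-slip × cos(dip) = 148.8 × cos(63°) = 67.5 m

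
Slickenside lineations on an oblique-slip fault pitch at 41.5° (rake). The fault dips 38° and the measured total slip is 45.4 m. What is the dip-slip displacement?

30.1 m

dip-slip = net slip × sin(rake) = 45.4 m × sin(41.5°) = 30.1 m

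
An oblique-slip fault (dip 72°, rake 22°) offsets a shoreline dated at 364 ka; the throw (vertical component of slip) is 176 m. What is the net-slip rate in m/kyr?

1.36 m/kyr

dip-slip = throw / sin(dip) = 176 / sin(72°) = 185.1 m
net slip = dip-slip / sin(rake) = 185.1 / sin(22°) = 494 m
rate = 494 m / 364 ka = 0.00136 m/yr = 1.36 m/kyr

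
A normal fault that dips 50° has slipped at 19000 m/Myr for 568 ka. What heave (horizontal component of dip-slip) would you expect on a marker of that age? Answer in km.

dip-slip = rate × time = 19000 m/Myr × 568 ka = 10790 m
heave = dip-slip × cos(dip) = 10790 × cos(50°) = 6940 m = 6.94 km

6.94 km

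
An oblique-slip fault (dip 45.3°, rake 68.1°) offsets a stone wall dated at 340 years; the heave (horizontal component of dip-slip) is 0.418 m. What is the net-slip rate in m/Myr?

1880 m/Myr

dip-slip = heave / cos(dip) = 0.418 / cos(45.3°) = 0.5943 m
net slip = dip-slip / sin(rake) = 0.5943 / sin(68.1°) = 0.6405 m
rate = 0.6405 m / 340 years = 0.00188 m/yr = 1880 m/Myr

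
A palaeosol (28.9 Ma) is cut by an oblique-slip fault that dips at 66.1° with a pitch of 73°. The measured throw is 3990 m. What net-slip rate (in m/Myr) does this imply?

158 m/Myr

dip-slip = throw / sin(dip) = 3990 / sin(66.1°) = 4364 m
net slip = dip-slip / sin(rake) = 4364 / sin(73°) = 4564 m
rate = 4564 m / 28.9 Ma = 0.000158 m/yr = 158 m/Myr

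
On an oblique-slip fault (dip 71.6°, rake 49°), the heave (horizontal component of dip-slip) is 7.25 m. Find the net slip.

30.4 m

dip-slip = heave / cos(dip) = 7.25 / cos(71.6°) = 22.97 m
net slip = dip-slip / sin(rake) = 22.97 / sin(49°) = 30.4 m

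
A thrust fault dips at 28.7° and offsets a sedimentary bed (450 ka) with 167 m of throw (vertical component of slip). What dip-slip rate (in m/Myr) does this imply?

773 m/Myr

dip-slip = throw / sin(dip) = 167 m / sin(28.7°) = 347.8 m
rate = 347.8 m / 450 ka = 0.000773 m/yr = 773 m/Myr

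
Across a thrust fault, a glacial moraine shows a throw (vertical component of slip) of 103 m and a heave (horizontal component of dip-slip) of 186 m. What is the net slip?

net slip = √(throw² + heave²) = √(103² + 186²) = 213 m

213 m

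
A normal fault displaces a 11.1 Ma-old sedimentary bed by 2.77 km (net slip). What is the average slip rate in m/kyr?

rate = 2.77 km / 11.1 Ma = 0.000250 m/yr = 0.250 m/kyr

0.250 m/kyr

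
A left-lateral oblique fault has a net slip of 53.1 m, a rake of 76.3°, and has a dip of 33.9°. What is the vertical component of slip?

dip-slip = net slip × sin(rake) = 53.1 m × sin(76.3°) = 51.59 m
throw = dip-slip × sin(dip) = 51.59 × sin(33.9°) = 28.8 m

28.8 m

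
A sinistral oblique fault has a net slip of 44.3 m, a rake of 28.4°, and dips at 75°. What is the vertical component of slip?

20.4 m

dip-slip = net slip × sin(rake) = 44.3 m × sin(28.4°) = 21.07 m
throw = dip-slip × sin(dip) = 21.07 × sin(75°) = 20.4 m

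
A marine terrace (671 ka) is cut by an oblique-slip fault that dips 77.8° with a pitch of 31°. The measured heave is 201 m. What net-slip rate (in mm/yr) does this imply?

2.75 mm/yr

dip-slip = heave / cos(dip) = 201 / cos(77.8°) = 951.1 m
net slip = dip-slip / sin(rake) = 951.1 / sin(31°) = 1847 m
rate = 1847 m / 671 ka = 0.00275 m/yr = 2.75 mm/yr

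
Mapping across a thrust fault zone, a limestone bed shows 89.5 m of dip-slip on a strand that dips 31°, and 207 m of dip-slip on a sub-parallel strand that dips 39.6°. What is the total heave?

236 m

heave_A = 89.5 × cos(31°) = 76.72 m
heave_B = 207 × cos(39.6°) = 159.5 m
total = 76.72 + 159.5 = 236 m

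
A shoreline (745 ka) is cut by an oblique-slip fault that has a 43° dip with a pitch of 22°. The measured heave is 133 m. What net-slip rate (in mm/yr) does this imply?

dip-slip = heave / cos(dip) = 133 / cos(43°) = 181.9 m
net slip = dip-slip / sin(rake) = 181.9 / sin(22°) = 485.5 m
rate = 485.5 m / 745 ka = 0.000652 m/yr = 0.652 mm/yr

0.652 mm/yr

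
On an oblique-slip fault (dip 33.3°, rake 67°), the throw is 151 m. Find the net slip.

dip-slip = throw / sin(dip) = 151 / sin(33.3°) = 275 m
net slip = dip-slip / sin(rake) = 275 / sin(67°) = 299 m

299 m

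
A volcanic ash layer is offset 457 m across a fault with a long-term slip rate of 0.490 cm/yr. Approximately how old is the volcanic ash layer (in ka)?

93.3 ka

age = offset / rate = 457 m / (0.490 cm/yr) = 93300 yr = 93.3 ka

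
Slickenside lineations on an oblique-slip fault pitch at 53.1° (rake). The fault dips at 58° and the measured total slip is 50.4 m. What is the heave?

21.4 m

dip-slip = net slip × sin(rake) = 50.4 m × sin(53.1°) = 40.30 m
heave = dip-slip × cos(dip) = 40.30 × cos(58°) = 21.4 m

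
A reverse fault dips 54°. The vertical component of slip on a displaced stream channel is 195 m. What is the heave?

heave = throw / tan(dip) = 195 / tan(54°) = 142 m

142 m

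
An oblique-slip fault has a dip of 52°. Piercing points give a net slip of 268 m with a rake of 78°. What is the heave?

dip-slip = net slip × sin(rake) = 268 m × sin(78°) = 262.1 m
heave = dip-slip × cos(dip) = 262.1 × cos(52°) = 161 m

161 m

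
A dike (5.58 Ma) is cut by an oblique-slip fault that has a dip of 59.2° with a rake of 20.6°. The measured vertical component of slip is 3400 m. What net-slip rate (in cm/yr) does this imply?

0.202 cm/yr

dip-slip = throw / sin(dip) = 3400 / sin(59.2°) = 3958 m
net slip = dip-slip / sin(rake) = 3958 / sin(20.6°) = 11250 m
rate = 11250 m / 5.58 Ma = 0.00202 m/yr = 0.202 cm/yr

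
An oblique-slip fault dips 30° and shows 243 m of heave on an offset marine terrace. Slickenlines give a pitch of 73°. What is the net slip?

293 m

dip-slip = heave / cos(dip) = 243 / cos(30°) = 280.6 m
net slip = dip-slip / sin(rake) = 280.6 / sin(73°) = 293 m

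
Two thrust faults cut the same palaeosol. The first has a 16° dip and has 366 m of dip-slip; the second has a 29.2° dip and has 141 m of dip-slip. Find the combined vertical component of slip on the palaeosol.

170 m

throw_A = 366 × sin(16°) = 100.9 m
throw_B = 141 × sin(29.2°) = 68.79 m
total = 100.9 + 68.79 = 170 m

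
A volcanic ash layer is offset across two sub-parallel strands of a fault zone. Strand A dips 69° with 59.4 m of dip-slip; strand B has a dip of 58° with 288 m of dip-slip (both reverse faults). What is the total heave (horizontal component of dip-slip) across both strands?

174 m

heave_A = 59.4 × cos(69°) = 21.29 m
heave_B = 288 × cos(58°) = 152.6 m
total = 21.29 + 152.6 = 174 m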